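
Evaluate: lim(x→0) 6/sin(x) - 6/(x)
This is an ∞-∞ indeterminate form.

Combine fractions or rationalize to convert ∞-∞ to 0/0 form:
  lim(x→0) 6/sin(x) - 6/(x) = 0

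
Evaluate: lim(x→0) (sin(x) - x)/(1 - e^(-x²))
This is a 0/0 indeterminate form.

Apply L'Hôpital's rule: differentiate numerator and denominator separately.
  f(x) = -x + sin(x)   ⇒   f'(x) = cos(x) - 1
  g(x) = 1 - e^(-x^2)   ⇒   g'(x) = 2·x·e^(-x^2)
  lim(x→0) f'(x)/g'(x) = lim(x→0) (cos(x) - 1)/(2·x·e^(-x^2))
  = 0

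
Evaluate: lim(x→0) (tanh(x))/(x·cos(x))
This is a 0/0 indeterminate form.

Apply L'Hôpital's rule: differentiate numerator and denominator separately.
  f(x) = tanh(x)   ⇒   f'(x) = 1 - tanh(x)^2
  g(x) = x·cos(x)   ⇒   g'(x) = -x·sin(x) + cos(x)
  lim(x→0) f'(x)/g'(x) = lim(x→0) (1 - tanh(x)^2)/(-x·sin(x) + cos(x))
  = 1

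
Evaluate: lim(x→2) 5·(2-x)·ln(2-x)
This is a 0·∞ indeterminate form.

Rewrite 0·∞ as a quotient (0/0 or ∞/∞ form), then apply L'Hôpital's rule:
  lim(x→2) 5·(2-x)·ln(2-x) = 0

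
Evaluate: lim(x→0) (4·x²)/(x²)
This is a 0/0 indeterminate form.

Apply L'Hôpital's rule: differentiate numerator and denominator separately.
  f(x) = 4·x^2   ⇒   f'(x) = 8·x
  g(x) = x^2   ⇒   g'(x) = 2·x
  lim(x→0) f'(x)/g'(x) = lim(x→0) (8·x)/(2·x)
  = 4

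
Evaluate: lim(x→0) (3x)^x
This is an exponential indeterminate form.

For exponential indeterminate forms, take the natural log:
  Let L = lim(x→0) (3x)^x
  Then ln(L) = lim(x→0) [exponent × ln(base)]
  Evaluate using L'Hôpital or standard limits, then exponentiate.
  L = 1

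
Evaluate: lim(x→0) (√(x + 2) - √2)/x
This is a standard limit.

Factor or rationalize the expression:
  lim(x→0) (√(x + 2) - √2)/x = sqrt(2)/4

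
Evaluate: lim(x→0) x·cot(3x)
This is a 0·∞ indeterminate form.

Rewrite 0·∞ as a quotient (0/0 or ∞/∞ form), then apply L'Hôpital's rule:
  lim(x→0) x·cot(3x) = 1/3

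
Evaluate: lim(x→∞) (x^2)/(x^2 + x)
This is an ∞/∞ indeterminate form.

Apply L'Hôpital's rule: differentiate numerator and denominator separately.
  f(x) = x^2   ⇒   f'(x) = 2·x
  g(x) = x^2 + x   ⇒   g'(x) = 2·x + 1
  lim(x→∞) f'(x)/g'(x) = lim(x→∞) (2·x)/(2·x + 1)
  = 1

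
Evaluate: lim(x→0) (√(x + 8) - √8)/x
This is a standard limit.

Factor or rationalize the expression:
  lim(x→0) (√(x + 8) - √8)/x = sqrt(2)/8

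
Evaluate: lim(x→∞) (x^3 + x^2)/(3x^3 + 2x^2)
This is an ∞/∞ indeterminate form.

Apply L'Hôpital's rule: differentiate numerator and denominator separately.
  f(x) = x^3 + x^2   ⇒   f'(x) = 3·x^2 + 2·x
  g(x) = 3·x^3 + 2·x^2   ⇒   g'(x) = 9·x^2 + 4·x
  lim(x→∞) f'(x)/g'(x) = lim(x→∞) (3·x^2 + 2·x)/(9·x^2 + 4·x)
  = 1/3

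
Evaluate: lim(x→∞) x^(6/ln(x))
This is an exponential indeterminate form.

For exponential indeterminate forms, take the natural log:
  Let L = lim(x→∞) x^(6/ln(x))
  Then ln(L) = lim(x→∞) [exponent × ln(base)]
  Evaluate using L'Hôpital or standard limits, then exponentiate.
  L = e^(6)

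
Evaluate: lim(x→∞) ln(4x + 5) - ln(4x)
This is an ∞-∞ indeterminate form.

Combine fractions or rationalize to convert ∞-∞ to 0/0 form:
  lim(x→∞) ln(4x + 5) - ln(4x) = 0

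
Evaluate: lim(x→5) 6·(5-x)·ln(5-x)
This is a 0·∞ indeterminate form.

Rewrite 0·∞ as a quotient (0/0 or ∞/∞ form), then apply L'Hôpital's rule:
  lim(x→5) 6·(5-x)·ln(5-x) = 0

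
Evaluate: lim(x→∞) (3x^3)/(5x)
This is an ∞/∞ indeterminate form.

Apply L'Hôpital's rule: differentiate numerator and denominator separately.
  f(x) = 3·x^3   ⇒   f'(x) = 9·x^2
  g(x) = 5·x   ⇒   g'(x) = 5
  lim(x→∞) f'(x)/g'(x) = lim(x→∞) (9·x^2)/(5)
  = ∞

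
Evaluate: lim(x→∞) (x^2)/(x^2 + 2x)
This is an ∞/∞ indeterminate form.

Apply L'Hôpital's rule: differentiate numerator and denominator separately.
  f(x) = x^2   ⇒   f'(x) = 2·x
  g(x) = x^2 + 2·x   ⇒   g'(x) = 2·x + 2
  lim(x→∞) f'(x)/g'(x) = lim(x→∞) (2·x)/(2·x + 2)
  = 1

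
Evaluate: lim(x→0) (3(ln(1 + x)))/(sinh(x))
This is a 0/0 indeterminate form.

Apply L'Hôpital's rule: differentiate numerator and denominator separately.
  f(x) = 3·ln(x + 1)   ⇒   f'(x) = 3/(x + 1)
  g(x) = sinh(x)   ⇒   g'(x) = cosh(x)
  lim(x→0) f'(x)/g'(x) = lim(x→0) (3/(x + 1))/(cosh(x))
  = 3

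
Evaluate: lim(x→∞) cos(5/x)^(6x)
This is an exponential indeterminate form.

For exponential indeterminate forms, take the natural log:
  Let L = lim(x→∞) cos(5/x)^(6x)
  Then ln(L) = lim(x→∞) [exponent × ln(base)]
  Evaluate using L'Hôpital or standard limits, then exponentiate.
  L = 1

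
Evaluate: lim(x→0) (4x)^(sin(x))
This is an exponential indeterminate form.

For exponential indeterminate forms, take the natural log:
  Let L = lim(x→0) (4x)^(sin(x))
  Then ln(L) = lim(x→0) [exponent × ln(base)]
  Evaluate using L'Hôpital or standard limits, then exponentiate.
  L = 1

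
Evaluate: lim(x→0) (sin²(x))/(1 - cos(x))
This is a 0/0 indeterminate form.

Apply L'Hôpital's rule: differentiate numerator and denominator separately.
  f(x) = sin(x)^2   ⇒   f'(x) = 2·sin(x)·cos(x)
  g(x) = 1 - cos(x)   ⇒   g'(x) = sin(x)
  lim(x→0) f'(x)/g'(x) = lim(x→0) (2·sin(x)·cos(x))/(sin(x))
  = 2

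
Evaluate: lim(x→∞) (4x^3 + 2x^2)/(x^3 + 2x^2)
This is an ∞/∞ indeterminate form.

Apply L'Hôpital's rule: differentiate numerator and denominator separately.
  f(x) = 4·x^3 + 2·x^2   ⇒   f'(x) = 12·x^2 + 4·x
  g(x) = x^3 + 2·x^2   ⇒   g'(x) = 3·x^2 + 4·x
  lim(x→∞) f'(x)/g'(x) = lim(x→∞) (12·x^2 + 4·x)/(3·x^2 + 4·x)
  = 4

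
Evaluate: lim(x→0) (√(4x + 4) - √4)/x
This is a standard limit.

Factor or rationalize the expression:
  lim(x→0) (√(4x + 4) - √4)/x = 1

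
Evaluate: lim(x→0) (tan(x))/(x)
This is a 0/0 indeterminate form.

Apply L'Hôpital's rule: differentiate numerator and denominator separately.
  f(x) = tan(x)   ⇒   f'(x) = tan(x)^2 + 1
  g(x) = x   ⇒   g'(x) = 1
  lim(x→0) f'(x)/g'(x) = lim(x→0) (tan(x)^2 + 1)/(1)
  = 1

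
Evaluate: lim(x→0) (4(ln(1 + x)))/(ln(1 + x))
This is a 0/0 indeterminate form.

Apply L'Hôpital's rule: differentiate numerator and denominator separately.
  f(x) = 4·ln(x + 1)   ⇒   f'(x) = 4/(x + 1)
  g(x) = ln(x + 1)   ⇒   g'(x) = 1/(x + 1)
  lim(x→0) f'(x)/g'(x) = lim(x→0) (4/(x + 1))/(1/(x + 1))
  = 4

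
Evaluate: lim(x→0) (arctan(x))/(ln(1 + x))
This is a 0/0 indeterminate form.

Apply L'Hôpital's rule: differentiate numerator and denominator separately.
  f(x) = atan(x)   ⇒   f'(x) = 1/(x^2 + 1)
  g(x) = ln(x + 1)   ⇒   g'(x) = 1/(x + 1)
  lim(x→0) f'(x)/g'(x) = lim(x→0) (1/(x^2 + 1))/(1/(x + 1))
  = 1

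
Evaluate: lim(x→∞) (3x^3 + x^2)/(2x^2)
This is an ∞/∞ indeterminate form.

Apply L'Hôpital's rule: differentiate numerator and denominator separately.
  f(x) = 3·x^3 + x^2   ⇒   f'(x) = 9·x^2 + 2·x
  g(x) = 2·x^2   ⇒   g'(x) = 4·x
  lim(x→∞) f'(x)/g'(x) = lim(x→∞) (9·x^2 + 2·x)/(4·x)
  = ∞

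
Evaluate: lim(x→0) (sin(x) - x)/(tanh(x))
This is a 0/0 indeterminate form.

Apply L'Hôpital's rule: differentiate numerator and denominator separately.
  f(x) = -x + sin(x)   ⇒   f'(x) = cos(x) - 1
  g(x) = tanh(x)   ⇒   g'(x) = 1 - tanh(x)^2
  lim(x→0) f'(x)/g'(x) = lim(x→0) (cos(x) - 1)/(1 - tanh(x)^2)
  = 0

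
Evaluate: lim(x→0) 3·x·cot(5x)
This is a 0·∞ indeterminate form.

Rewrite 0·∞ as a quotient (0/0 or ∞/∞ form), then apply L'Hôpital's rule:
  lim(x→0) 3·x·cot(5x) = 3/5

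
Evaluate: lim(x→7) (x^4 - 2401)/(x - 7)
This is a standard limit.

Factor or rationalize the expression:
  lim(x→7) (x^4 - 2401)/(x - 7) = 1372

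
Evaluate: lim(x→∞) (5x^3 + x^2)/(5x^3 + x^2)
This is an ∞/∞ indeterminate form.

Apply L'Hôpital's rule: differentiate numerator and denominator separately.
  f(x) = 5·x^3 + x^2   ⇒   f'(x) = 15·x^2 + 2·x
  g(x) = 5·x^3 + x^2   ⇒   g'(x) = 15·x^2 + 2·x
  lim(x→∞) f'(x)/g'(x) = lim(x→∞) (15·x^2 + 2·x)/(15·x^2 + 2·x)
  = 1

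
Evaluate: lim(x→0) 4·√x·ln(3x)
This is a 0·∞ indeterminate form.

Rewrite 0·∞ as a quotient (0/0 or ∞/∞ form), then apply L'Hôpital's rule:
  lim(x→0) 4·√x·ln(3x) = 0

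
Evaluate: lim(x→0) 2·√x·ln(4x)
This is a 0·∞ indeterminate form.

Rewrite 0·∞ as a quotient (0/0 or ∞/∞ form), then apply L'Hôpital's rule:
  lim(x→0) 2·√x·ln(4x) = 0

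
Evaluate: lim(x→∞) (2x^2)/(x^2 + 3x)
This is an ∞/∞ indeterminate form.

Apply L'Hôpital's rule: differentiate numerator and denominator separately.
  f(x) = 2·x^2   ⇒   f'(x) = 4·x
  g(x) = x^2 + 3·x   ⇒   g'(x) = 2·x + 3
  lim(x→∞) f'(x)/g'(x) = lim(x→∞) (4·x)/(2·x + 3)
  = 2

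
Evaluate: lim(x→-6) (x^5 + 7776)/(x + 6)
This is a standard limit.

Factor or rationalize the expression:
  lim(x→-6) (x^5 + 7776)/(x + 6) = 6480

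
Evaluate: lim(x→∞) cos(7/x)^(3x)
This is an exponential indeterminate form.

For exponential indeterminate forms, take the natural log:
  Let L = lim(x→∞) cos(7/x)^(3x)
  Then ln(L) = lim(x→∞) [exponent × ln(base)]
  Evaluate using L'Hôpital or standard limits, then exponentiate.
  L = 1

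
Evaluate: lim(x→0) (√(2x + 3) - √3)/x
This is a standard limit.

Factor or rationalize the expression:
  lim(x→0) (√(2x + 3) - √3)/x = sqrt(3)/3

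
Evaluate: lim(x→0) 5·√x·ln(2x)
This is a 0·∞ indeterminate form.

Rewrite 0·∞ as a quotient (0/0 or ∞/∞ form), then apply L'Hôpital's rule:
  lim(x→0) 5·√x·ln(2x) = 0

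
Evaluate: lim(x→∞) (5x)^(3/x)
This is an exponential indeterminate form.

For exponential indeterminate forms, take the natural log:
  Let L = lim(x→∞) (5x)^(3/x)
  Then ln(L) = lim(x→∞) [exponent × ln(base)]
  Evaluate using L'Hôpital or standard limits, then exponentiate.
  L = 1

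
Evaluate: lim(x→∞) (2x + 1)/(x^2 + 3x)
This is an ∞/∞ indeterminate form.

Apply L'Hôpital's rule: differentiate numerator and denominator separately.
  f(x) = 2·x + 1   ⇒   f'(x) = 2
  g(x) = x^2 + 3·x   ⇒   g'(x) = 2·x + 3
  lim(x→∞) f'(x)/g'(x) = lim(x→∞) (2)/(2·x + 3)
  = 0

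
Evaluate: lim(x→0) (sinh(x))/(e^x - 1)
This is a 0/0 indeterminate form.

Apply L'Hôpital's rule: differentiate numerator and denominator separately.
  f(x) = sinh(x)   ⇒   f'(x) = cosh(x)
  g(x) = e^(x) - 1   ⇒   g'(x) = e^(x)
  lim(x→0) f'(x)/g'(x) = lim(x→0) (cosh(x))/(e^(x))
  = 1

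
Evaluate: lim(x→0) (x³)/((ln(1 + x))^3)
This is a 0/0 indeterminate form.

Apply L'Hôpital's rule: differentiate numerator and denominator separately.
  f(x) = x^3   ⇒   f'(x) = 3·x^2
  g(x) = ln(x + 1)^3   ⇒   g'(x) = 3·ln(x + 1)^2/(x + 1)
  lim(x→0) f'(x)/g'(x) = lim(x→0) (3·x^2)/(3·ln(x + 1)^2/(x + 1))
  = 1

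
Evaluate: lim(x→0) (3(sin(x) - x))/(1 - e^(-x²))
This is a 0/0 indeterminate form.

Apply L'Hôpital's rule: differentiate numerator and denominator separately.
  f(x) = -3·x + 3·sin(x)   ⇒   f'(x) = 3·cos(x) - 3
  g(x) = 1 - e^(-x^2)   ⇒   g'(x) = 2·x·e^(-x^2)
  lim(x→0) f'(x)/g'(x) = lim(x→0) (3·cos(x) - 3)/(2·x·e^(-x^2))
  = 0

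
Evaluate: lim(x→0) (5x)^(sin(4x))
This is an exponential indeterminate form.

For exponential indeterminate forms, take the natural log:
  Let L = lim(x→0) (5x)^(sin(4x))
  Then ln(L) = lim(x→0) [exponent × ln(base)]
  Evaluate using L'Hôpital or standard limits, then exponentiate.
  L = 1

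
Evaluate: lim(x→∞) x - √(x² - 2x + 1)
This is an ∞-∞ indeterminate form.

Combine fractions or rationalize to convert ∞-∞ to 0/0 form:
  lim(x→∞) x - √(x² - 2x + 1) = 1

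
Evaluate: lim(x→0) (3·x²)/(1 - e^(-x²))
This is a 0/0 indeterminate form.

Apply L'Hôpital's rule: differentiate numerator and denominator separately.
  f(x) = 3·x^2   ⇒   f'(x) = 6·x
  g(x) = 1 - e^(-x^2)   ⇒   g'(x) = 2·x·e^(-x^2)
  lim(x→0) f'(x)/g'(x) = lim(x→0) (6·x)/(2·x·e^(-x^2))
  = 3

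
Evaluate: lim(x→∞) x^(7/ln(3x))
This is an exponential indeterminate form.

For exponential indeterminate forms, take the natural log:
  Let L = lim(x→∞) x^(7/ln(3x))
  Then ln(L) = lim(x→∞) [exponent × ln(base)]
  Evaluate using L'Hôpital or standard limits, then exponentiate.
  L = e^(7)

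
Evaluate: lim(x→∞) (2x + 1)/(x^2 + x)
This is an ∞/∞ indeterminate form.

Apply L'Hôpital's rule: differentiate numerator and denominator separately.
  f(x) = 2·x + 1   ⇒   f'(x) = 2
  g(x) = x^2 + x   ⇒   g'(x) = 2·x + 1
  lim(x→∞) f'(x)/g'(x) = lim(x→∞) (2)/(2·x + 1)
  = 0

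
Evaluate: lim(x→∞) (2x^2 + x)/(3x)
This is an ∞/∞ indeterminate form.

Apply L'Hôpital's rule: differentiate numerator and denominator separately.
  f(x) = 2·x^2 + x   ⇒   f'(x) = 4·x + 1
  g(x) = 3·x   ⇒   g'(x) = 3
  lim(x→∞) f'(x)/g'(x) = lim(x→∞) (4·x + 1)/(3)
  = ∞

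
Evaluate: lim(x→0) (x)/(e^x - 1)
This is a 0/0 indeterminate form.

Apply L'Hôpital's rule: differentiate numerator and denominator separately.
  f(x) = x   ⇒   f'(x) = 1
  g(x) = e^(x) - 1   ⇒   g'(x) = e^(x)
  lim(x→0) f'(x)/g'(x) = lim(x→0) (1)/(e^(x))
  = 1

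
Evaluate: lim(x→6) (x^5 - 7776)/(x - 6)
This is a standard limit.

Factor or rationalize the expression:
  lim(x→6) (x^5 - 7776)/(x - 6) = 6480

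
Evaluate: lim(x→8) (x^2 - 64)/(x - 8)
This is a standard limit.

Factor or rationalize the expression:
  lim(x→8) (x^2 - 64)/(x - 8) = 16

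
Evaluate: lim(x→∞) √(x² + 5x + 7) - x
This is an ∞-∞ indeterminate form.

Combine fractions or rationalize to convert ∞-∞ to 0/0 form:
  lim(x→∞) √(x² + 5x + 7) - x = 5/2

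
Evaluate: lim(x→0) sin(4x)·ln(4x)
This is a 0·∞ indeterminate form.

Rewrite 0·∞ as a quotient (0/0 or ∞/∞ form), then apply L'Hôpital's rule:
  lim(x→0) sin(4x)·ln(4x) = 0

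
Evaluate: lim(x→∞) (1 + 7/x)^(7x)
This is an exponential indeterminate form.

For exponential indeterminate forms, take the natural log:
  Let L = lim(x→∞) (1 + 7/x)^(7x)
  Then ln(L) = lim(x→∞) [exponent × ln(base)]
  Evaluate using L'Hôpital or standard limits, then exponentiate.
  L = e^(49)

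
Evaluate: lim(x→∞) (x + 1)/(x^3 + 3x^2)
This is an ∞/∞ indeterminate form.

Apply L'Hôpital's rule: differentiate numerator and denominator separately.
  f(x) = x + 1   ⇒   f'(x) = 1
  g(x) = x^3 + 3·x^2   ⇒   g'(x) = 3·x^2 + 6·x
  lim(x→∞) f'(x)/g'(x) = lim(x→∞) (1)/(3·x^2 + 6·x)
  = 0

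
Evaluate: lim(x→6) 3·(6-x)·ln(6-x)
This is a 0·∞ indeterminate form.

Rewrite 0·∞ as a quotient (0/0 or ∞/∞ form), then apply L'Hôpital's rule:
  lim(x→6) 3·(6-x)·ln(6-x) = 0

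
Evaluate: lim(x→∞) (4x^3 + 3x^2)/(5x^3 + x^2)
This is an ∞/∞ indeterminate form.

Apply L'Hôpital's rule: differentiate numerator and denominator separately.
  f(x) = 4·x^3 + 3·x^2   ⇒   f'(x) = 12·x^2 + 6·x
  g(x) = 5·x^3 + x^2   ⇒   g'(x) = 15·x^2 + 2·x
  lim(x→∞) f'(x)/g'(x) = lim(x→∞) (12·x^2 + 6·x)/(15·x^2 + 2·x)
  = 4/5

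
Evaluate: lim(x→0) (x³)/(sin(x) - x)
This is a 0/0 indeterminate form.

Apply L'Hôpital's rule: differentiate numerator and denominator separately.
  f(x) = x^3   ⇒   f'(x) = 3·x^2
  g(x) = -x + sin(x)   ⇒   g'(x) = cos(x) - 1
  lim(x→0) f'(x)/g'(x) = lim(x→0) (3·x^2)/(cos(x) - 1)
  = -6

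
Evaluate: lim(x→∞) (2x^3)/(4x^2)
This is an ∞/∞ indeterminate form.

Apply L'Hôpital's rule: differentiate numerator and denominator separately.
  f(x) = 2·x^3   ⇒   f'(x) = 6·x^2
  g(x) = 4·x^2   ⇒   g'(x) = 8·x
  lim(x→∞) f'(x)/g'(x) = lim(x→∞) (6·x^2)/(8·x)
  = ∞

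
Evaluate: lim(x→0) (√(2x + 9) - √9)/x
This is a standard limit.

Factor or rationalize the expression:
  lim(x→0) (√(2x + 9) - √9)/x = 1/3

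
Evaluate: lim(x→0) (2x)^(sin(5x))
This is an exponential indeterminate form.

For exponential indeterminate forms, take the natural log:
  Let L = lim(x→0) (2x)^(sin(5x))
  Then ln(L) = lim(x→0) [exponent × ln(base)]
  Evaluate using L'Hôpital or standard limits, then exponentiate.
  L = 1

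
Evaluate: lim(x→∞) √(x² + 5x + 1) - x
This is an ∞-∞ indeterminate form.

Combine fractions or rationalize to convert ∞-∞ to 0/0 form:
  lim(x→∞) √(x² + 5x + 1) - x = 5/2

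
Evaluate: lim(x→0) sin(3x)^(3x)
This is an exponential indeterminate form.

For exponential indeterminate forms, take the natural log:
  Let L = lim(x→0) sin(3x)^(3x)
  Then ln(L) = lim(x→0) [exponent × ln(base)]
  Evaluate using L'Hôpital or standard limits, then exponentiate.
  L = 1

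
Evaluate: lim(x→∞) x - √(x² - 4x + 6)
This is an ∞-∞ indeterminate form.

Combine fractions or rationalize to convert ∞-∞ to 0/0 form:
  lim(x→∞) x - √(x² - 4x + 6) = 2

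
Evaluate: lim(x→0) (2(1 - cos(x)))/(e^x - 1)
This is a 0/0 indeterminate form.

Apply L'Hôpital's rule: differentiate numerator and denominator separately.
  f(x) = 2 - 2·cos(x)   ⇒   f'(x) = 2·sin(x)
  g(x) = e^(x) - 1   ⇒   g'(x) = e^(x)
  lim(x→0) f'(x)/g'(x) = lim(x→0) (2·sin(x))/(e^(x))
  = 0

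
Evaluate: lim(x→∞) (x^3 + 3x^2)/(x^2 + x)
This is an ∞/∞ indeterminate form.

Apply L'Hôpital's rule: differentiate numerator and denominator separately.
  f(x) = x^3 + 3·x^2   ⇒   f'(x) = 3·x^2 + 6·x
  g(x) = x^2 + x   ⇒   g'(x) = 2·x + 1
  lim(x→∞) f'(x)/g'(x) = lim(x→∞) (3·x^2 + 6·x)/(2·x + 1)
  = ∞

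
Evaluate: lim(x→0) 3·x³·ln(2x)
This is a 0·∞ indeterminate form.

Rewrite 0·∞ as a quotient (0/0 or ∞/∞ form), then apply L'Hôpital's rule:
  lim(x→0) 3·x³·ln(2x) = 0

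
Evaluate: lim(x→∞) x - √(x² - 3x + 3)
This is an ∞-∞ indeterminate form.

Combine fractions or rationalize to convert ∞-∞ to 0/0 form:
  lim(x→∞) x - √(x² - 3x + 3) = 3/2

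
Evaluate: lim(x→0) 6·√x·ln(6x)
This is a 0·∞ indeterminate form.

Rewrite 0·∞ as a quotient (0/0 or ∞/∞ form), then apply L'Hôpital's rule:
  lim(x→0) 6·√x·ln(6x) = 0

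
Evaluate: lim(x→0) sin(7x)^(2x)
This is an exponential indeterminate form.

For exponential indeterminate forms, take the natural log:
  Let L = lim(x→0) sin(7x)^(2x)
  Then ln(L) = lim(x→0) [exponent × ln(base)]
  Evaluate using L'Hôpital or standard limits, then exponentiate.
  L = 1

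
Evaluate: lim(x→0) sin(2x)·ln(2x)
This is a 0·∞ indeterminate form.

Rewrite 0·∞ as a quotient (0/0 or ∞/∞ form), then apply L'Hôpital's rule:
  lim(x→0) sin(2x)·ln(2x) = 0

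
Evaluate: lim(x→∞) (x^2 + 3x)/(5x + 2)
This is an ∞/∞ indeterminate form.

Apply L'Hôpital's rule: differentiate numerator and denominator separately.
  f(x) = x^2 + 3·x   ⇒   f'(x) = 2·x + 3
  g(x) = 5·x + 2   ⇒   g'(x) = 5
  lim(x→∞) f'(x)/g'(x) = lim(x→∞) (2·x + 3)/(5)
  = ∞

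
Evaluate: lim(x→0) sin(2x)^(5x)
This is an exponential indeterminate form.

For exponential indeterminate forms, take the natural log:
  Let L = lim(x→0) sin(2x)^(5x)
  Then ln(L) = lim(x→0) [exponent × ln(base)]
  Evaluate using L'Hôpital or standard limits, then exponentiate.
  L = 1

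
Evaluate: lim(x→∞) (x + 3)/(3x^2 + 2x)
This is an ∞/∞ indeterminate form.

Apply L'Hôpital's rule: differentiate numerator and denominator separately.
  f(x) = x + 3   ⇒   f'(x) = 1
  g(x) = 3·x^2 + 2·x   ⇒   g'(x) = 6·x + 2
  lim(x→∞) f'(x)/g'(x) = lim(x→∞) (1)/(6·x + 2)
  = 0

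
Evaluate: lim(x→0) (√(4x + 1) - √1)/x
This is a standard limit.

Factor or rationalize the expression:
  lim(x→0) (√(4x + 1) - √1)/x = 2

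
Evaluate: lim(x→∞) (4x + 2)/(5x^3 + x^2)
This is an ∞/∞ indeterminate form.

Apply L'Hôpital's rule: differentiate numerator and denominator separately.
  f(x) = 4·x + 2   ⇒   f'(x) = 4
  g(x) = 5·x^3 + x^2   ⇒   g'(x) = 15·x^2 + 2·x
  lim(x→∞) f'(x)/g'(x) = lim(x→∞) (4)/(15·x^2 + 2·x)
  = 0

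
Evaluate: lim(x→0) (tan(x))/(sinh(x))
This is a 0/0 indeterminate form.

Apply L'Hôpital's rule: differentiate numerator and denominator separately.
  f(x) = tan(x)   ⇒   f'(x) = tan(x)^2 + 1
  g(x) = sinh(x)   ⇒   g'(x) = cosh(x)
  lim(x→0) f'(x)/g'(x) = lim(x→0) (tan(x)^2 + 1)/(cosh(x))
  = 1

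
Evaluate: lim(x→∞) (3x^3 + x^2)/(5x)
This is an ∞/∞ indeterminate form.

Apply L'Hôpital's rule: differentiate numerator and denominator separately.
  f(x) = 3·x^3 + x^2   ⇒   f'(x) = 9·x^2 + 2·x
  g(x) = 5·x   ⇒   g'(x) = 5
  lim(x→∞) f'(x)/g'(x) = lim(x→∞) (9·x^2 + 2·x)/(5)
  = ∞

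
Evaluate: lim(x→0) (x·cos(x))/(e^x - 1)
This is a 0/0 indeterminate form.

Apply L'Hôpital's rule: differentiate numerator and denominator separately.
  f(x) = x·cos(x)   ⇒   f'(x) = -x·sin(x) + cos(x)
  g(x) = e^(x) - 1   ⇒   g'(x) = e^(x)
  lim(x→0) f'(x)/g'(x) = lim(x→0) (-x·sin(x) + cos(x))/(e^(x))
  = 1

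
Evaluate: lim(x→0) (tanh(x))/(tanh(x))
This is a 0/0 indeterminate form.

Apply L'Hôpital's rule: differentiate numerator and denominator separately.
  f(x) = tanh(x)   ⇒   f'(x) = 1 - tanh(x)^2
  g(x) = tanh(x)   ⇒   g'(x) = 1 - tanh(x)^2
  lim(x→0) f'(x)/g'(x) = lim(x→0) (1 - tanh(x)^2)/(1 - tanh(x)^2)
  = 1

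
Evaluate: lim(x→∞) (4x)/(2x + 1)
This is an ∞/∞ indeterminate form.

Apply L'Hôpital's rule: differentiate numerator and denominator separately.
  f(x) = 4·x   ⇒   f'(x) = 4
  g(x) = 2·x + 1   ⇒   g'(x) = 2
  lim(x→∞) f'(x)/g'(x) = lim(x→∞) (4)/(2)
  = 2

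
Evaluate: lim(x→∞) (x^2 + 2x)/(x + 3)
This is an ∞/∞ indeterminate form.

Apply L'Hôpital's rule: differentiate numerator and denominator separately.
  f(x) = x^2 + 2·x   ⇒   f'(x) = 2·x + 2
  g(x) = x + 3   ⇒   g'(x) = 1
  lim(x→∞) f'(x)/g'(x) = lim(x→∞) (2·x + 2)/(1)
  = ∞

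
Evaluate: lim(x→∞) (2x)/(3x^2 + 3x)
This is an ∞/∞ indeterminate form.

Apply L'Hôpital's rule: differentiate numerator and denominator separately.
  f(x) = 2·x   ⇒   f'(x) = 2
  g(x) = 3·x^2 + 3·x   ⇒   g'(x) = 6·x + 3
  lim(x→∞) f'(x)/g'(x) = lim(x→∞) (2)/(6·x + 3)
  = 0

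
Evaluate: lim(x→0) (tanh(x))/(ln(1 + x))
This is a 0/0 indeterminate form.

Apply L'Hôpital's rule: differentiate numerator and denominator separately.
  f(x) = tanh(x)   ⇒   f'(x) = 1 - tanh(x)^2
  g(x) = ln(x + 1)   ⇒   g'(x) = 1/(x + 1)
  lim(x→0) f'(x)/g'(x) = lim(x→0) (1 - tanh(x)^2)/(1/(x + 1))
  = 1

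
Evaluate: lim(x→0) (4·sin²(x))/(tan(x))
This is a 0/0 indeterminate form.

Apply L'Hôpital's rule: differentiate numerator and denominator separately.
  f(x) = 4·sin(x)^2   ⇒   f'(x) = 8·sin(x)·cos(x)
  g(x) = tan(x)   ⇒   g'(x) = tan(x)^2 + 1
  lim(x→0) f'(x)/g'(x) = lim(x→0) (8·sin(x)·cos(x))/(tan(x)^2 + 1)
  = 0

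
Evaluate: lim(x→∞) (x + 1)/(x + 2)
This is an ∞/∞ indeterminate form.

Apply L'Hôpital's rule: differentiate numerator and denominator separately.
  f(x) = x + 1   ⇒   f'(x) = 1
  g(x) = x + 2   ⇒   g'(x) = 1
  lim(x→∞) f'(x)/g'(x) = lim(x→∞) (1)/(1)
  = 1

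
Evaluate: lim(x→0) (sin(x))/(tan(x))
This is a 0/0 indeterminate form.

Apply L'Hôpital's rule: differentiate numerator and denominator separately.
  f(x) = sin(x)   ⇒   f'(x) = cos(x)
  g(x) = tan(x)   ⇒   g'(x) = tan(x)^2 + 1
  lim(x→0) f'(x)/g'(x) = lim(x→0) (cos(x))/(tan(x)^2 + 1)
  = 1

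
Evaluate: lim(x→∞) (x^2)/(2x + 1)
This is an ∞/∞ indeterminate form.

Apply L'Hôpital's rule: differentiate numerator and denominator separately.
  f(x) = x^2   ⇒   f'(x) = 2·x
  g(x) = 2·x + 1   ⇒   g'(x) = 2
  lim(x→∞) f'(x)/g'(x) = lim(x→∞) (2·x)/(2)
  = ∞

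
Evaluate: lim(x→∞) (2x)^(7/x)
This is an exponential indeterminate form.

For exponential indeterminate forms, take the natural log:
  Let L = lim(x→∞) (2x)^(7/x)
  Then ln(L) = lim(x→∞) [exponent × ln(base)]
  Evaluate using L'Hôpital or standard limits, then exponentiate.
  L = 1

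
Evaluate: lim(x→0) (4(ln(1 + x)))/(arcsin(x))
This is a 0/0 indeterminate form.

Apply L'Hôpital's rule: differentiate numerator and denominator separately.
  f(x) = 4·ln(x + 1)   ⇒   f'(x) = 4/(x + 1)
  g(x) = asin(x)   ⇒   g'(x) = 1/sqrt(1 - x^2)
  lim(x→0) f'(x)/g'(x) = lim(x→0) (4/(x + 1))/(1/sqrt(1 - x^2))
  = 4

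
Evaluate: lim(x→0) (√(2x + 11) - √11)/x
This is a standard limit.

Factor or rationalize the expression:
  lim(x→0) (√(2x + 11) - √11)/x = sqrt(11)/11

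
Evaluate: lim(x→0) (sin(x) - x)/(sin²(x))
This is a 0/0 indeterminate form.

Apply L'Hôpital's rule: differentiate numerator and denominator separately.
  f(x) = -x + sin(x)   ⇒   f'(x) = cos(x) - 1
  g(x) = sin(x)^2   ⇒   g'(x) = 2·sin(x)·cos(x)
  lim(x→0) f'(x)/g'(x) = lim(x→0) (cos(x) - 1)/(2·sin(x)·cos(x))
  = 0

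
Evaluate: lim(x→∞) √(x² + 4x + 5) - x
This is an ∞-∞ indeterminate form.

Combine fractions or rationalize to convert ∞-∞ to 0/0 form:
  lim(x→∞) √(x² + 4x + 5) - x = 2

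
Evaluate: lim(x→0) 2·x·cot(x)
This is a 0·∞ indeterminate form.

Rewrite 0·∞ as a quotient (0/0 or ∞/∞ form), then apply L'Hôpital's rule:
  lim(x→0) 2·x·cot(x) = 2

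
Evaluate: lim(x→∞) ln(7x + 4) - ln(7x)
This is an ∞-∞ indeterminate form.

Combine fractions or rationalize to convert ∞-∞ to 0/0 form:
  lim(x→∞) ln(7x + 4) - ln(7x) = 0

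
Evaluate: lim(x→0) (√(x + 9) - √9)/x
This is a standard limit.

Factor or rationalize the expression:
  lim(x→0) (√(x + 9) - √9)/x = 1/6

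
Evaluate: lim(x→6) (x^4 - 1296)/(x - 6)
This is a standard limit.

Factor or rationalize the expression:
  lim(x→6) (x^4 - 1296)/(x - 6) = 864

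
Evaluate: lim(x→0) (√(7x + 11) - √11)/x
This is a standard limit.

Factor or rationalize the expression:
  lim(x→0) (√(7x + 11) - √11)/x = 7·sqrt(11)/22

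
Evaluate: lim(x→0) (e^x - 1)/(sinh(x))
This is a 0/0 indeterminate form.

Apply L'Hôpital's rule: differentiate numerator and denominator separately.
  f(x) = e^(x) - 1   ⇒   f'(x) = e^(x)
  g(x) = sinh(x)   ⇒   g'(x) = cosh(x)
  lim(x→0) f'(x)/g'(x) = lim(x→0) (e^(x))/(cosh(x))
  = 1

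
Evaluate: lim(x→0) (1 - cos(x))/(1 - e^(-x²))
This is a 0/0 indeterminate form.

Apply L'Hôpital's rule: differentiate numerator and denominator separately.
  f(x) = 1 - cos(x)   ⇒   f'(x) = sin(x)
  g(x) = 1 - e^(-x^2)   ⇒   g'(x) = 2·x·e^(-x^2)
  lim(x→0) f'(x)/g'(x) = lim(x→0) (sin(x))/(2·x·e^(-x^2))
  = 1/2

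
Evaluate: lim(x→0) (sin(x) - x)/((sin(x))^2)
This is a 0/0 indeterminate form.

Apply L'Hôpital's rule: differentiate numerator and denominator separately.
  f(x) = -x + sin(x)   ⇒   f'(x) = cos(x) - 1
  g(x) = sin(x)^2   ⇒   g'(x) = 2·sin(x)·cos(x)
  lim(x→0) f'(x)/g'(x) = lim(x→0) (cos(x) - 1)/(2·sin(x)·cos(x))
  = 0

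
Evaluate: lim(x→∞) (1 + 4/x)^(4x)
This is an exponential indeterminate form.

For exponential indeterminate forms, take the natural log:
  Let L = lim(x→∞) (1 + 4/x)^(4x)
  Then ln(L) = lim(x→∞) [exponent × ln(base)]
  Evaluate using L'Hôpital or standard limits, then exponentiate.
  L = e^(16)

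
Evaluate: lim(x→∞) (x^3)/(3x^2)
This is an ∞/∞ indeterminate form.

Apply L'Hôpital's rule: differentiate numerator and denominator separately.
  f(x) = x^3   ⇒   f'(x) = 3·x^2
  g(x) = 3·x^2   ⇒   g'(x) = 6·x
  lim(x→∞) f'(x)/g'(x) = lim(x→∞) (3·x^2)/(6·x)
  = ∞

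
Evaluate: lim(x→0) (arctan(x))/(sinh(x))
This is a 0/0 indeterminate form.

Apply L'Hôpital's rule: differentiate numerator and denominator separately.
  f(x) = atan(x)   ⇒   f'(x) = 1/(x^2 + 1)
  g(x) = sinh(x)   ⇒   g'(x) = cosh(x)
  lim(x→0) f'(x)/g'(x) = lim(x→0) (1/(x^2 + 1))/(cosh(x))
  = 1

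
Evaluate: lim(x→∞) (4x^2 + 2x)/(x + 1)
This is an ∞/∞ indeterminate form.

Apply L'Hôpital's rule: differentiate numerator and denominator separately.
  f(x) = 4·x^2 + 2·x   ⇒   f'(x) = 8·x + 2
  g(x) = x + 1   ⇒   g'(x) = 1
  lim(x→∞) f'(x)/g'(x) = lim(x→∞) (8·x + 2)/(1)
  = ∞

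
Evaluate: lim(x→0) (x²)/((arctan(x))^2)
This is a 0/0 indeterminate form.

Apply L'Hôpital's rule: differentiate numerator and denominator separately.
  f(x) = x^2   ⇒   f'(x) = 2·x
  g(x) = atan(x)^2   ⇒   g'(x) = 2·atan(x)/(x^2 + 1)
  lim(x→0) f'(x)/g'(x) = lim(x→0) (2·x)/(2·atan(x)/(x^2 + 1))
  = 1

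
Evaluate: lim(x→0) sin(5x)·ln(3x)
This is a 0·∞ indeterminate form.

Rewrite 0·∞ as a quotient (0/0 or ∞/∞ form), then apply L'Hôpital's rule:
  lim(x→0) sin(5x)·ln(3x) = 0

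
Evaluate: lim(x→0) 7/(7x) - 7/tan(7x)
This is an ∞-∞ indeterminate form.

Combine fractions or rationalize to convert ∞-∞ to 0/0 form:
  lim(x→0) 7/(7x) - 7/tan(7x) = 0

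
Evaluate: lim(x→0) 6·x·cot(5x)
This is a 0·∞ indeterminate form.

Rewrite 0·∞ as a quotient (0/0 or ∞/∞ form), then apply L'Hôpital's rule:
  lim(x→0) 6·x·cot(5x) = 6/5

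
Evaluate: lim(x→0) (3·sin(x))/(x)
This is a 0/0 indeterminate form.

Apply L'Hôpital's rule: differentiate numerator and denominator separately.
  f(x) = 3·sin(x)   ⇒   f'(x) = 3·cos(x)
  g(x) = x   ⇒   g'(x) = 1
  lim(x→0) f'(x)/g'(x) = lim(x→0) (3·cos(x))/(1)
  = 3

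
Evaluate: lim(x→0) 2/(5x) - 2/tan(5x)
This is an ∞-∞ indeterminate form.

Combine fractions or rationalize to convert ∞-∞ to 0/0 form:
  lim(x→0) 2/(5x) - 2/tan(5x) = 0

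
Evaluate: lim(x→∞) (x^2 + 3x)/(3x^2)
This is an ∞/∞ indeterminate form.

Apply L'Hôpital's rule: differentiate numerator and denominator separately.
  f(x) = x^2 + 3·x   ⇒   f'(x) = 2·x + 3
  g(x) = 3·x^2   ⇒   g'(x) = 6·x
  lim(x→∞) f'(x)/g'(x) = lim(x→∞) (2·x + 3)/(6·x)
  = 1/3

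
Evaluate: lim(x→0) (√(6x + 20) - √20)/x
This is a standard limit.

Factor or rationalize the expression:
  lim(x→0) (√(6x + 20) - √20)/x = 3·sqrt(5)/10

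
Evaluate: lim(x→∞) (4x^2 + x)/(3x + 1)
This is an ∞/∞ indeterminate form.

Apply L'Hôpital's rule: differentiate numerator and denominator separately.
  f(x) = 4·x^2 + x   ⇒   f'(x) = 8·x + 1
  g(x) = 3·x + 1   ⇒   g'(x) = 3
  lim(x→∞) f'(x)/g'(x) = lim(x→∞) (8·x + 1)/(3)
  = ∞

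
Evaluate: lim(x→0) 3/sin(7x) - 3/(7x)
This is an ∞-∞ indeterminate form.

Combine fractions or rationalize to convert ∞-∞ to 0/0 form:
  lim(x→0) 3/sin(7x) - 3/(7x) = 0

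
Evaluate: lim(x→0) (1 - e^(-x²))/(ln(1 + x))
This is a 0/0 indeterminate form.

Apply L'Hôpital's rule: differentiate numerator and denominator separately.
  f(x) = 1 - e^(-x^2)   ⇒   f'(x) = 2·x·e^(-x^2)
  g(x) = ln(x + 1)   ⇒   g'(x) = 1/(x + 1)
  lim(x→0) f'(x)/g'(x) = lim(x→0) (2·x·e^(-x^2))/(1/(x + 1))
  = 0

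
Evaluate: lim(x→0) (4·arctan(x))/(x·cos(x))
This is a 0/0 indeterminate form.

Apply L'Hôpital's rule: differentiate numerator and denominator separately.
  f(x) = 4·atan(x)   ⇒   f'(x) = 4/(x^2 + 1)
  g(x) = x·cos(x)   ⇒   g'(x) = -x·sin(x) + cos(x)
  lim(x→0) f'(x)/g'(x) = lim(x→0) (4/(x^2 + 1))/(-x·sin(x) + cos(x))
  = 4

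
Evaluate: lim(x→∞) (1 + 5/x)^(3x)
This is an exponential indeterminate form.

For exponential indeterminate forms, take the natural log:
  Let L = lim(x→∞) (1 + 5/x)^(3x)
  Then ln(L) = lim(x→∞) [exponent × ln(base)]
  Evaluate using L'Hôpital or standard limits, then exponentiate.
  L = e^(15)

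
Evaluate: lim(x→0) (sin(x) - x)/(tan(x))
This is a 0/0 indeterminate form.

Apply L'Hôpital's rule: differentiate numerator and denominator separately.
  f(x) = -x + sin(x)   ⇒   f'(x) = cos(x) - 1
  g(x) = tan(x)   ⇒   g'(x) = tan(x)^2 + 1
  lim(x→0) f'(x)/g'(x) = lim(x→0) (cos(x) - 1)/(tan(x)^2 + 1)
  = 0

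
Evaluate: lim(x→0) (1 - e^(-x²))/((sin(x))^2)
This is a 0/0 indeterminate form.

Apply L'Hôpital's rule: differentiate numerator and denominator separately.
  f(x) = 1 - e^(-x^2)   ⇒   f'(x) = 2·x·e^(-x^2)
  g(x) = sin(x)^2   ⇒   g'(x) = 2·sin(x)·cos(x)
  lim(x→0) f'(x)/g'(x) = lim(x→0) (2·x·e^(-x^2))/(2·sin(x)·cos(x))
  = 1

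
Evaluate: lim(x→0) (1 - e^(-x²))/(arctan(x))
This is a 0/0 indeterminate form.

Apply L'Hôpital's rule: differentiate numerator and denominator separately.
  f(x) = 1 - e^(-x^2)   ⇒   f'(x) = 2·x·e^(-x^2)
  g(x) = atan(x)   ⇒   g'(x) = 1/(x^2 + 1)
  lim(x→0) f'(x)/g'(x) = lim(x→0) (2·x·e^(-x^2))/(1/(x^2 + 1))
  = 0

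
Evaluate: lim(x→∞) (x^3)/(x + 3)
This is an ∞/∞ indeterminate form.

Apply L'Hôpital's rule: differentiate numerator and denominator separately.
  f(x) = x^3   ⇒   f'(x) = 3·x^2
  g(x) = x + 3   ⇒   g'(x) = 1
  lim(x→∞) f'(x)/g'(x) = lim(x→∞) (3·x^2)/(1)
  = ∞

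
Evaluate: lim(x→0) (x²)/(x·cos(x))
This is a 0/0 indeterminate form.

Apply L'Hôpital's rule: differentiate numerator and denominator separately.
  f(x) = x^2   ⇒   f'(x) = 2·x
  g(x) = x·cos(x)   ⇒   g'(x) = -x·sin(x) + cos(x)
  lim(x→0) f'(x)/g'(x) = lim(x→0) (2·x)/(-x·sin(x) + cos(x))
  = 0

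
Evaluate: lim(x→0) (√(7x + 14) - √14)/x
This is a standard limit.

Factor or rationalize the expression:
  lim(x→0) (√(7x + 14) - √14)/x = sqrt(14)/4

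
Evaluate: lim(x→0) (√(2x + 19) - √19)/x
This is a standard limit.

Factor or rationalize the expression:
  lim(x→0) (√(2x + 19) - √19)/x = sqrt(19)/19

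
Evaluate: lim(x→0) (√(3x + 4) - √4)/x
This is a standard limit.

Factor or rationalize the expression:
  lim(x→0) (√(3x + 4) - √4)/x = 3/4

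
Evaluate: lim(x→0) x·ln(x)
This is a 0·∞ indeterminate form.

Rewrite 0·∞ as a quotient (0/0 or ∞/∞ form), then apply L'Hôpital's rule:
  lim(x→0) x·ln(x) = 0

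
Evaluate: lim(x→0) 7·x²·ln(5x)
This is a 0·∞ indeterminate form.

Rewrite 0·∞ as a quotient (0/0 or ∞/∞ form), then apply L'Hôpital's rule:
  lim(x→0) 7·x²·ln(5x) = 0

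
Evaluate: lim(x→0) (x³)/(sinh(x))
This is a 0/0 indeterminate form.

Apply L'Hôpital's rule: differentiate numerator and denominator separately.
  f(x) = x^3   ⇒   f'(x) = 3·x^2
  g(x) = sinh(x)   ⇒   g'(x) = cosh(x)
  lim(x→0) f'(x)/g'(x) = lim(x→0) (3·x^2)/(cosh(x))
  = 0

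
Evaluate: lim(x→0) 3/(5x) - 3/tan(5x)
This is an ∞-∞ indeterminate form.

Combine fractions or rationalize to convert ∞-∞ to 0/0 form:
  lim(x→0) 3/(5x) - 3/tan(5x) = 0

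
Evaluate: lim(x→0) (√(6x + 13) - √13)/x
This is a standard limit.

Factor or rationalize the expression:
  lim(x→0) (√(6x + 13) - √13)/x = 3·sqrt(13)/13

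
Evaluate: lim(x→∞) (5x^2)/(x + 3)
This is an ∞/∞ indeterminate form.

Apply L'Hôpital's rule: differentiate numerator and denominator separately.
  f(x) = 5·x^2   ⇒   f'(x) = 10·x
  g(x) = x + 3   ⇒   g'(x) = 1
  lim(x→∞) f'(x)/g'(x) = lim(x→∞) (10·x)/(1)
  = ∞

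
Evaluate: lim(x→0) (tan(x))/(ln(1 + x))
This is a 0/0 indeterminate form.

Apply L'Hôpital's rule: differentiate numerator and denominator separately.
  f(x) = tan(x)   ⇒   f'(x) = tan(x)^2 + 1
  g(x) = ln(x + 1)   ⇒   g'(x) = 1/(x + 1)
  lim(x→0) f'(x)/g'(x) = lim(x→0) (tan(x)^2 + 1)/(1/(x + 1))
  = 1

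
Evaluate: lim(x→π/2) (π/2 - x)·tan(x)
This is a 0·∞ indeterminate form.

Rewrite 0·∞ as a quotient (0/0 or ∞/∞ form), then apply L'Hôpital's rule:
  lim(x→π/2) (π/2 - x)·tan(x) = 1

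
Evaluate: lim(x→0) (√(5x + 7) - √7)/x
This is a standard limit.

Factor or rationalize the expression:
  lim(x→0) (√(5x + 7) - √7)/x = 5·sqrt(7)/14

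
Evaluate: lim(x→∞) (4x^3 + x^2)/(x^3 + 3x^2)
This is an ∞/∞ indeterminate form.

Apply L'Hôpital's rule: differentiate numerator and denominator separately.
  f(x) = 4·x^3 + x^2   ⇒   f'(x) = 12·x^2 + 2·x
  g(x) = x^3 + 3·x^2   ⇒   g'(x) = 3·x^2 + 6·x
  lim(x→∞) f'(x)/g'(x) = lim(x→∞) (12·x^2 + 2·x)/(3·x^2 + 6·x)
  = 4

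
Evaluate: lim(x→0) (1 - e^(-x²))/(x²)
This is a 0/0 indeterminate form.

Apply L'Hôpital's rule: differentiate numerator and denominator separately.
  f(x) = 1 - e^(-x^2)   ⇒   f'(x) = 2·x·e^(-x^2)
  g(x) = x^2   ⇒   g'(x) = 2·x
  lim(x→0) f'(x)/g'(x) = lim(x→0) (2·x·e^(-x^2))/(2·x)
  = 1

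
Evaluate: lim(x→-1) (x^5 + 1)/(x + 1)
This is a standard limit.

Factor or rationalize the expression:
  lim(x→-1) (x^5 + 1)/(x + 1) = 5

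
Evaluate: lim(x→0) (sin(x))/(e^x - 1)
This is a 0/0 indeterminate form.

Apply L'Hôpital's rule: differentiate numerator and denominator separately.
  f(x) = sin(x)   ⇒   f'(x) = cos(x)
  g(x) = e^(x) - 1   ⇒   g'(x) = e^(x)
  lim(x→0) f'(x)/g'(x) = lim(x→0) (cos(x))/(e^(x))
  = 1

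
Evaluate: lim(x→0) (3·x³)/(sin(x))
This is a 0/0 indeterminate form.

Apply L'Hôpital's rule: differentiate numerator and denominator separately.
  f(x) = 3·x^3   ⇒   f'(x) = 9·x^2
  g(x) = sin(x)   ⇒   g'(x) = cos(x)
  lim(x→0) f'(x)/g'(x) = lim(x→0) (9·x^2)/(cos(x))
  = 0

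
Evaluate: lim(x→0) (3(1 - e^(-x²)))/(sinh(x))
This is a 0/0 indeterminate form.

Apply L'Hôpital's rule: differentiate numerator and denominator separately.
  f(x) = 3 - 3·e^(-x^2)   ⇒   f'(x) = 6·x·e^(-x^2)
  g(x) = sinh(x)   ⇒   g'(x) = cosh(x)
  lim(x→0) f'(x)/g'(x) = lim(x→0) (6·x·e^(-x^2))/(cosh(x))
  = 0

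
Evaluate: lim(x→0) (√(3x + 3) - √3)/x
This is a standard limit.

Factor or rationalize the expression:
  lim(x→0) (√(3x + 3) - √3)/x = sqrt(3)/2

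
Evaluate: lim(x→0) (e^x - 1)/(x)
This is a 0/0 indeterminate form.

Apply L'Hôpital's rule: differentiate numerator and denominator separately.
  f(x) = e^(x) - 1   ⇒   f'(x) = e^(x)
  g(x) = x   ⇒   g'(x) = 1
  lim(x→0) f'(x)/g'(x) = lim(x→0) (e^(x))/(1)
  = 1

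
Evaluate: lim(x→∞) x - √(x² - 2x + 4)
This is an ∞-∞ indeterminate form.

Combine fractions or rationalize to convert ∞-∞ to 0/0 form:
  lim(x→∞) x - √(x² - 2x + 4) = 1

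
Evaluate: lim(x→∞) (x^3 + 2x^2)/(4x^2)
This is an ∞/∞ indeterminate form.

Apply L'Hôpital's rule: differentiate numerator and denominator separately.
  f(x) = x^3 + 2·x^2   ⇒   f'(x) = 3·x^2 + 4·x
  g(x) = 4·x^2   ⇒   g'(x) = 8·x
  lim(x→∞) f'(x)/g'(x) = lim(x→∞) (3·x^2 + 4·x)/(8·x)
  = ∞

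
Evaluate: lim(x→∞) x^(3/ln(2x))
This is an exponential indeterminate form.

For exponential indeterminate forms, take the natural log:
  Let L = lim(x→∞) x^(3/ln(2x))
  Then ln(L) = lim(x→∞) [exponent × ln(base)]
  Evaluate using L'Hôpital or standard limits, then exponentiate.
  L = e^(3)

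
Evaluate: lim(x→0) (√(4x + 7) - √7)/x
This is a standard limit.

Factor or rationalize the expression:
  lim(x→0) (√(4x + 7) - √7)/x = 2·sqrt(7)/7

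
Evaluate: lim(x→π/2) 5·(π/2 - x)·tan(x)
This is a 0·∞ indeterminate form.

Rewrite 0·∞ as a quotient (0/0 or ∞/∞ form), then apply L'Hôpital's rule:
  lim(x→π/2) 5·(π/2 - x)·tan(x) = 5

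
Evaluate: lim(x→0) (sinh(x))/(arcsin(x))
This is a 0/0 indeterminate form.

Apply L'Hôpital's rule: differentiate numerator and denominator separately.
  f(x) = sinh(x)   ⇒   f'(x) = cosh(x)
  g(x) = asin(x)   ⇒   g'(x) = 1/sqrt(1 - x^2)
  lim(x→0) f'(x)/g'(x) = lim(x→0) (cosh(x))/(1/sqrt(1 - x^2))
  = 1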